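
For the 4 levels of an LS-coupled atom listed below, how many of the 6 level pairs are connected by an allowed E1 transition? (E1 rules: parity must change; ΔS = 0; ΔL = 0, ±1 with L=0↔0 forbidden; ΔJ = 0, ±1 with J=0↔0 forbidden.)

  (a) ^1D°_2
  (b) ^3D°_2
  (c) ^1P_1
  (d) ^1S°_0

(a)–(b): forbidden (parity, ΔS).
(a)–(c): allowed.
(a)–(d): forbidden (parity, ΔL, ΔJ).
(b)–(c): forbidden (ΔS).
(b)–(d): forbidden (parity, ΔS, ΔL, ΔJ).
(c)–(d): allowed.
Allowed pairs: 2 of 6.

2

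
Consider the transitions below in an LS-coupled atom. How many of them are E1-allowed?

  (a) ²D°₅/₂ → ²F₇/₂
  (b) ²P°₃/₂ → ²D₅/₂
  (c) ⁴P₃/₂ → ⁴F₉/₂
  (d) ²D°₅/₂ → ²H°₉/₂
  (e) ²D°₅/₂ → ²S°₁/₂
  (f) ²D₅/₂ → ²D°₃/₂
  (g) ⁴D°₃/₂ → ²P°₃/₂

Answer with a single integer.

(a) allowed
(b) allowed
(c) forbidden (parity, ΔL, ΔJ fail)
(d) forbidden (parity, ΔL, ΔJ fail)
(e) forbidden (parity, ΔL, ΔJ fail)
(f) allowed
(g) forbidden (parity, ΔS fail)
Total allowed: 3 of 7.

3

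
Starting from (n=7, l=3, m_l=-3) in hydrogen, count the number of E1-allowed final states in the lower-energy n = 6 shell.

E1 requires Δl = ±1, so l_f ∈ {2, 4}; with 0 ≤ l_f ≤ n_f−1 = 5, the allowed l_f values are {2, 4}.
For l_f = 2: m_f ∈ {m_i−1, m_i, m_i+1} ∩ [−2, 2] = {-2} → 1 state.
For l_f = 4: m_f ∈ {m_i−1, m_i, m_i+1} ∩ [−4, 4] = {-4, -3, -2} → 3 states.
Total: 4.

4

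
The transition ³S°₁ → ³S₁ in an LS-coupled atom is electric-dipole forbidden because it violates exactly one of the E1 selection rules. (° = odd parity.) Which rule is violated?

the L=0 ↔ L=0 exclusion

Initial level: S=1, L=0, J=1, parity odd. Final level: S=1, L=0, J=1, parity even.
ΔJ = 0, ±1 (not J=0↔0): J: 1 → 1, ΔJ = +0 — passes.
ΔS = 0: S: 1 → 1 — passes.
ΔL = 0, ±1 (not L=0↔0): L: 0 → 0, ΔL = +0 — fails.
Parity must change: odd → even — passes.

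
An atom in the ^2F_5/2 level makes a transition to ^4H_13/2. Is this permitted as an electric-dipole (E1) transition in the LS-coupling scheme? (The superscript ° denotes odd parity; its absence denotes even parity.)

forbidden

Initial level: S=1/2, L=3, J=5/2, parity even. Final level: S=3/2, L=5, J=13/2, parity even.
Parity must change: even → even — violated.
ΔS = 0: S: 1/2 → 3/2 — violated.
ΔL = 0, ±1 (not L=0↔0): L: 3 → 5, ΔL = +2 — violated.
ΔJ = 0, ±1 (not J=0↔0): J: 5/2 → 13/2, ΔJ = +4 — violated.
Rule(s) violated: parity, ΔS, ΔL, ΔJ.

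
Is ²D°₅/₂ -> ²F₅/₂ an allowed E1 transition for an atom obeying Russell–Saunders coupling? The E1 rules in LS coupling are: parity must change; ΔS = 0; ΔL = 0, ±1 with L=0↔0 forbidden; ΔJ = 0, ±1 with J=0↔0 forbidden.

allowed

Parity must change: odd → even — passes.
ΔJ = 0, ±1 (not J=0↔0): J: 5/2 → 5/2, ΔJ = +0 — passes.
ΔL = 0, ±1 (not L=0↔0): L: 2 → 3, ΔL = +1 — passes.
ΔS = 0: S: 1/2 → 1/2 — passes.
All four E1 rules are satisfied.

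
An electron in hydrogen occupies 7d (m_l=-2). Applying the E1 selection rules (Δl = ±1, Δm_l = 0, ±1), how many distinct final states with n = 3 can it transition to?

E1 requires Δl = ±1, so l_f ∈ {1, 3}; with 0 ≤ l_f ≤ n_f−1 = 2, the allowed l_f values are {1}.
For l_f = 1: m_f ∈ {m_i−1, m_i, m_i+1} ∩ [−1, 1] = {-1} → 1 state.
Total: 1.

1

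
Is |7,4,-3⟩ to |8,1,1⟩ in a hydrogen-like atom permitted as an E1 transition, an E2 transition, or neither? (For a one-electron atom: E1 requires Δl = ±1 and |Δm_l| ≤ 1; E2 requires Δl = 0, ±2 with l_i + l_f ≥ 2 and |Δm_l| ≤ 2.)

Δl = 1 − 4 = -3; l_i + l_f = 5.
Δm_l = +4.
E1 (Δl = ±1, |Δm_l| ≤ 1): not satisfied.
E2 (Δl = 0,±2, l_i+l_f ≥ 2, |Δm_l| ≤ 2): not satisfied.

neither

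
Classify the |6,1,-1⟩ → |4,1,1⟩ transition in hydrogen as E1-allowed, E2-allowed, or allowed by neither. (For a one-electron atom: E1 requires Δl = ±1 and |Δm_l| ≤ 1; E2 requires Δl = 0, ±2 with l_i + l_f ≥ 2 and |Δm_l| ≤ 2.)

E2

Δl = 1 − 1 = +0; l_i + l_f = 2.
Δm_l = +2.
E1 (Δl = ±1, |Δm_l| ≤ 1): not satisfied.
E2 (Δl = 0,±2, l_i+l_f ≥ 2, |Δm_l| ≤ 2): satisfied.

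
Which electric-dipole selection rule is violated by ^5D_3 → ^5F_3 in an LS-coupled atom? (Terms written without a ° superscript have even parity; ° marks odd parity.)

parity

ΔL = 0, ±1 (not L=0↔0): L: 2 → 3, ΔL = +1 — ok.
ΔJ = 0, ±1 (not J=0↔0): J: 3 → 3, ΔJ = +0 — ok.
Parity must change: even → even — fails.
ΔS = 0: S: 2 → 2 — ok.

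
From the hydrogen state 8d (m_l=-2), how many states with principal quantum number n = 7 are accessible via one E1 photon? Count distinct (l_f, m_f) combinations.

E1 requires Δl = ±1, so l_f ∈ {1, 3}; with 0 ≤ l_f ≤ n_f−1 = 6, the allowed l_f values are {1, 3}.
For l_f = 1: m_f ∈ {m_i−1, m_i, m_i+1} ∩ [−1, 1] = {-1} → 1 state.
For l_f = 3: m_f ∈ {m_i−1, m_i, m_i+1} ∩ [−3, 3] = {-3, -2, -1} → 3 states.
Total: 4.

4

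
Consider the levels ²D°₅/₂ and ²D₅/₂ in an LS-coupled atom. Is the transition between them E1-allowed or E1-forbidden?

allowed

Parity must change: odd → even — passes.
ΔS = 0: S: 1/2 → 1/2 — passes.
ΔL = 0, ±1 (not L=0↔0): L: 2 → 2, ΔL = +0 — passes.
ΔJ = 0, ±1 (not J=0↔0): J: 5/2 → 5/2, ΔJ = +0 — passes.
All four E1 rules are satisfied.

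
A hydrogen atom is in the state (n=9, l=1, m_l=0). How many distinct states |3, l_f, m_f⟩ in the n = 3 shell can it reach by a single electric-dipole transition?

4

E1 requires Δl = ±1, so l_f ∈ {0, 2}; with 0 ≤ l_f ≤ n_f−1 = 2, the allowed l_f values are {0, 2}.
For l_f = 0: m_f ∈ {m_i−1, m_i, m_i+1} ∩ [−0, 0] = {0} → 1 state.
For l_f = 2: m_f ∈ {m_i−1, m_i, m_i+1} ∩ [−2, 2] = {-1, 0, 1} → 3 states.
Total: 4.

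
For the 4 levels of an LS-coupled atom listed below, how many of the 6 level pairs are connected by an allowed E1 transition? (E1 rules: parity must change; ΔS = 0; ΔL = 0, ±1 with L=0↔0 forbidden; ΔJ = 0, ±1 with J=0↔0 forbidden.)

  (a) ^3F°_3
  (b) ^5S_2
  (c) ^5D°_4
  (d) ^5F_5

(a)–(b): forbidden (ΔS, ΔL).
(a)–(c): forbidden (parity, ΔS).
(a)–(d): forbidden (ΔS, ΔJ).
(b)–(c): forbidden (ΔL, ΔJ).
(b)–(d): forbidden (parity, ΔL, ΔJ).
(c)–(d): allowed.
Allowed pairs: 1 of 6.

1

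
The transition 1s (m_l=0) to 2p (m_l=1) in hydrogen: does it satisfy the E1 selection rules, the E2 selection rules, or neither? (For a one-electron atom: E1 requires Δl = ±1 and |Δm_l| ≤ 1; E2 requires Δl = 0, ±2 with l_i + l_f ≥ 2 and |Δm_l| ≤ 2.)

E1

Δl = 1 − 0 = +1; l_i + l_f = 1.
Δm_l = +1.
E1 (Δl = ±1, |Δm_l| ≤ 1): satisfied.
E2 (Δl = 0,±2, l_i+l_f ≥ 2, |Δm_l| ≤ 2): not satisfied.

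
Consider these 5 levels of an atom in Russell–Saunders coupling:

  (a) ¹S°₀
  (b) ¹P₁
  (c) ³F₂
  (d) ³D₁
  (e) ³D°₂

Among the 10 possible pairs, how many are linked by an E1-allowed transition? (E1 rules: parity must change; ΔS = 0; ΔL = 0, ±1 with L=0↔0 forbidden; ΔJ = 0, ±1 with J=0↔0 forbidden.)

(a)–(b): allowed.
(a)–(c): forbidden (ΔS, ΔL, ΔJ).
(a)–(d): forbidden (ΔS, ΔL).
(a)–(e): forbidden (parity, ΔS, ΔL, ΔJ).
(b)–(c): forbidden (parity, ΔS, ΔL).
(b)–(d): forbidden (parity, ΔS).
(b)–(e): forbidden (ΔS).
(c)–(d): forbidden (parity).
(c)–(e): allowed.
(d)–(e): allowed.
Allowed pairs: 3 of 10.

3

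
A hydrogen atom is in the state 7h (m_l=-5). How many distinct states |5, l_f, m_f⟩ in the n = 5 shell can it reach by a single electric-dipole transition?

E1 requires Δl = ±1, so l_f ∈ {4, 6}; with 0 ≤ l_f ≤ n_f−1 = 4, the allowed l_f values are {4}.
For l_f = 4: m_f ∈ {m_i−1, m_i, m_i+1} ∩ [−4, 4] = {-4} → 1 state.
Total: 1.

1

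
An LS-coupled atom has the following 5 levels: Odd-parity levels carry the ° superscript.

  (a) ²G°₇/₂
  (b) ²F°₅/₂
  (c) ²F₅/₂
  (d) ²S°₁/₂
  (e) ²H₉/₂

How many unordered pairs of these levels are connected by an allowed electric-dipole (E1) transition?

3

(a)–(b): forbidden (parity).
(a)–(c): allowed.
(a)–(d): forbidden (parity, ΔL, ΔJ).
(a)–(e): allowed.
(b)–(c): allowed.
(b)–(d): forbidden (parity, ΔL, ΔJ).
(b)–(e): forbidden (ΔL, ΔJ).
(c)–(d): forbidden (ΔL, ΔJ).
(c)–(e): forbidden (parity, ΔL, ΔJ).
(d)–(e): forbidden (ΔL, ΔJ).
Allowed pairs: 3 of 10.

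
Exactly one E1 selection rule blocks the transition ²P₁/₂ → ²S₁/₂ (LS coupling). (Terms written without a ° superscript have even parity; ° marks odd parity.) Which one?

Parity must change: even → even — fails.
ΔS = 0: S: 1/2 → 1/2 — ok.
ΔL = 0, ±1 (not L=0↔0): L: 1 → 0, ΔL = -1 — ok.
ΔJ = 0, ±1 (not J=0↔0): J: 1/2 → 1/2, ΔJ = +0 — ok.

parity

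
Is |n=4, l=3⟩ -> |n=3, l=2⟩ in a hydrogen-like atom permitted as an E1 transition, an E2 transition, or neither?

E1

Δl = 2 − 3 = -1; l_i + l_f = 5.
E1 (Δl = ±1): satisfied.
E2 (Δl = 0,±2, l_i+l_f ≥ 2): not satisfied.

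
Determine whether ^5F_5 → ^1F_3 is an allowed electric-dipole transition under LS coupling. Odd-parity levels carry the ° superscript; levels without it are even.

forbidden

Initial level: S=2, L=3, J=5, parity even. Final level: S=0, L=3, J=3, parity even.
ΔS = 0: S: 2 → 0 — fails.
ΔJ = 0, ±1 (not J=0↔0): J: 5 → 3, ΔJ = -2 — fails.
ΔL = 0, ±1 (not L=0↔0): L: 3 → 3, ΔL = +0 — passes.
Parity must change: even → even — fails.
Rule(s) violated: parity, ΔS, ΔJ.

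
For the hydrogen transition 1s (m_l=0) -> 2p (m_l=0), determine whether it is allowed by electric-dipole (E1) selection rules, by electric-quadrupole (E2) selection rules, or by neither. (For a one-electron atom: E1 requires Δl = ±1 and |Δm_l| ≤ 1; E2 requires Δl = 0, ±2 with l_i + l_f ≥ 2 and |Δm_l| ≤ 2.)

Δl = 1 − 0 = +1; l_i + l_f = 1.
Δm_l = +0.
E1 (Δl = ±1, |Δm_l| ≤ 1): satisfied.
E2 (Δl = 0,±2, l_i+l_f ≥ 2, |Δm_l| ≤ 2): not satisfied.

E1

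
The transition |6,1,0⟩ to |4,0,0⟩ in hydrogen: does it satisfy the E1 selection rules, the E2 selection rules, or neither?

E1

Δl = 0 − 1 = -1; l_i + l_f = 1.
Δm_l = +0.
E1 (Δl = ±1, |Δm_l| ≤ 1): satisfied.
E2 (Δl = 0,±2, l_i+l_f ≥ 2, |Δm_l| ≤ 2): not satisfied.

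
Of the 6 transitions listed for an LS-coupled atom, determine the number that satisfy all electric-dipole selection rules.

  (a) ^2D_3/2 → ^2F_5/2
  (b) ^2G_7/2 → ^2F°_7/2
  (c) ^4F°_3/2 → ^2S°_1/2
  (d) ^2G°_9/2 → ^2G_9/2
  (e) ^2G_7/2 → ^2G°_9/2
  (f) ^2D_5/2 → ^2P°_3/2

4

(a) forbidden (parity fails)
(b) allowed
(c) forbidden (parity, ΔS, ΔL fail)
(d) allowed
(e) allowed
(f) allowed
Total allowed: 4 of 6.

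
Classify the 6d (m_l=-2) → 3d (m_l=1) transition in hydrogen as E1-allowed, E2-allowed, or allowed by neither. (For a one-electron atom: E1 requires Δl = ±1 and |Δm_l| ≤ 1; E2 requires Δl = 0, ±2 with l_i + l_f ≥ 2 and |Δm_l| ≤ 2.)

neither

Δl = 2 − 2 = +0; l_i + l_f = 4.
Δm_l = +3.
E1 (Δl = ±1, |Δm_l| ≤ 1): not satisfied.
E2 (Δl = 0,±2, l_i+l_f ≥ 2, |Δm_l| ≤ 2): not satisfied.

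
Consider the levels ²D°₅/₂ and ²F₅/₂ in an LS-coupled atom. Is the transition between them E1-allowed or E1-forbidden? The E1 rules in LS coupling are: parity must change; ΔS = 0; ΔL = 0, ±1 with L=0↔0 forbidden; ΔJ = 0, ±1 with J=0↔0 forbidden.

Reading off the term symbols: S 1/2→1/2, L 2→3, J 5/2→5/2, parity odd→even.
Parity must change: odd → even — ✓.
ΔS = 0: S: 1/2 → 1/2 — ✓.
ΔL = 0, ±1 (not L=0↔0): L: 2 → 3, ΔL = +1 — ✓.
ΔJ = 0, ±1 (not J=0↔0): J: 5/2 → 5/2, ΔJ = +0 — ✓.
All four E1 rules are satisfied.

allowed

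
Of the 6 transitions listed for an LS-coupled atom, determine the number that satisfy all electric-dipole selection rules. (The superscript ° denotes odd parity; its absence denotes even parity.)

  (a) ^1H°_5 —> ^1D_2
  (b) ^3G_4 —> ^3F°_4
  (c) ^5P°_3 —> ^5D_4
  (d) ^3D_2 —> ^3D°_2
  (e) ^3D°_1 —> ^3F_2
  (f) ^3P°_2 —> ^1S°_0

(a) forbidden (ΔL, ΔJ fail)
(b) allowed
(c) allowed
(d) allowed
(e) allowed
(f) forbidden (parity, ΔS, ΔJ fail)
Total allowed: 4 of 6.

4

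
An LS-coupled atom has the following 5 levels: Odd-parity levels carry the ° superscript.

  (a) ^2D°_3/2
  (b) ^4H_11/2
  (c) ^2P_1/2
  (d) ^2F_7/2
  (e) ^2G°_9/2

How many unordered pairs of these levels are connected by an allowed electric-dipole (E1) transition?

2

(a)–(b): forbidden (ΔS, ΔL, ΔJ).
(a)–(c): allowed.
(a)–(d): forbidden (ΔJ).
(a)–(e): forbidden (parity, ΔL, ΔJ).
(b)–(c): forbidden (parity, ΔS, ΔL, ΔJ).
(b)–(d): forbidden (parity, ΔS, ΔL, ΔJ).
(b)–(e): forbidden (ΔS).
(c)–(d): forbidden (parity, ΔL, ΔJ).
(c)–(e): forbidden (ΔL, ΔJ).
(d)–(e): allowed.
Allowed pairs: 2 of 10.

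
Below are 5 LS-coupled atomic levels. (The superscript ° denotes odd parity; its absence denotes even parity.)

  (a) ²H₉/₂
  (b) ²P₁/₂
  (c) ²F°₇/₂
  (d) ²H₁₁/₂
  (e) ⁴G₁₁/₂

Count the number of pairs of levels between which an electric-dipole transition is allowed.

(a)–(b): forbidden (parity, ΔL, ΔJ).
(a)–(c): forbidden (ΔL).
(a)–(d): forbidden (parity).
(a)–(e): forbidden (parity, ΔS).
(b)–(c): forbidden (ΔL, ΔJ).
(b)–(d): forbidden (parity, ΔL, ΔJ).
(b)–(e): forbidden (parity, ΔS, ΔL, ΔJ).
(c)–(d): forbidden (ΔL, ΔJ).
(c)–(e): forbidden (ΔS, ΔJ).
(d)–(e): forbidden (parity, ΔS).
Allowed pairs: 0 of 10.

0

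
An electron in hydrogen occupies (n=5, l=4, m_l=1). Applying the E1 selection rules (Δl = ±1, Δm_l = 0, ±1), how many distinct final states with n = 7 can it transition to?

6

E1 requires Δl = ±1, so l_f ∈ {3, 5}; with 0 ≤ l_f ≤ n_f−1 = 6, the allowed l_f values are {3, 5}.
For l_f = 3: m_f ∈ {m_i−1, m_i, m_i+1} ∩ [−3, 3] = {0, 1, 2} → 3 states.
For l_f = 5: m_f ∈ {m_i−1, m_i, m_i+1} ∩ [−5, 5] = {0, 1, 2} → 3 states.
Total: 6.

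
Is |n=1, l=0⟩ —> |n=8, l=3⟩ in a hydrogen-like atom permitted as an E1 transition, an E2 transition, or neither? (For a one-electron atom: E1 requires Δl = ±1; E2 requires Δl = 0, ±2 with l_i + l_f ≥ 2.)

Δl = 3 − 0 = +3; l_i + l_f = 3.
E1 (Δl = ±1): not satisfied.
E2 (Δl = 0,±2, l_i+l_f ≥ 2): not satisfied.

neither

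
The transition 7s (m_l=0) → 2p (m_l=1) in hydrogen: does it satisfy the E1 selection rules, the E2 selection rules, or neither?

Δl = 1 − 0 = +1; l_i + l_f = 1.
Δm_l = +1.
E1 (Δl = ±1, |Δm_l| ≤ 1): satisfied.
E2 (Δl = 0,±2, l_i+l_f ≥ 2, |Δm_l| ≤ 2): not satisfied.

E1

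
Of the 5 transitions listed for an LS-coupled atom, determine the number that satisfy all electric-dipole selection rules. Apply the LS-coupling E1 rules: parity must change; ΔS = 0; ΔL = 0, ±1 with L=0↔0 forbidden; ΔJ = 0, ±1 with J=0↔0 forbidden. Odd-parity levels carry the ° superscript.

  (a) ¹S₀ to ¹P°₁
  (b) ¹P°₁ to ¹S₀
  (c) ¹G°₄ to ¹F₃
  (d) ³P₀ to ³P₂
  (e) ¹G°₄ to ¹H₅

(a) allowed
(b) allowed
(c) allowed
(d) forbidden (parity, ΔJ fail)
(e) allowed
Total allowed: 4 of 5.

4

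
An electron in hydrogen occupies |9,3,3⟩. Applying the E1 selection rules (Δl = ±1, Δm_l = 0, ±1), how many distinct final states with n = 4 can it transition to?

1

E1 requires Δl = ±1, so l_f ∈ {2, 4}; with 0 ≤ l_f ≤ n_f−1 = 3, the allowed l_f values are {2}.
For l_f = 2: m_f ∈ {m_i−1, m_i, m_i+1} ∩ [−2, 2] = {2} → 1 state.
Total: 1.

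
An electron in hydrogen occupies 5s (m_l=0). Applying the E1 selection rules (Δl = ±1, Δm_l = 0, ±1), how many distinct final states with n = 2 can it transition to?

3

E1 requires Δl = ±1, so l_f ∈ {-1, 1}; with 0 ≤ l_f ≤ n_f−1 = 1, the allowed l_f values are {1}.
For l_f = 1: m_f ∈ {m_i−1, m_i, m_i+1} ∩ [−1, 1] = {-1, 0, 1} → 3 states.
Total: 3.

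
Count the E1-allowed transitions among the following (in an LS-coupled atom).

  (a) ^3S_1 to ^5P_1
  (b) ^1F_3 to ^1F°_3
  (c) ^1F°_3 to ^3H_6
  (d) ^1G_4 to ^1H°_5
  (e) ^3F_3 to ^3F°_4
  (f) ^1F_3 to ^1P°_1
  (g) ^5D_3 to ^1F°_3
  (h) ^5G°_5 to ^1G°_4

3

(a) forbidden (parity, ΔS fail)
(b) allowed
(c) forbidden (ΔS, ΔL, ΔJ fail)
(d) allowed
(e) allowed
(f) forbidden (ΔL, ΔJ fail)
(g) forbidden (ΔS fails)
(h) forbidden (parity, ΔS fail)
Total allowed: 3 of 8.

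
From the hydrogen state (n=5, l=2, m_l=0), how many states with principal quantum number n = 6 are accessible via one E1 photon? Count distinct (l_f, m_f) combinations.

6

E1 requires Δl = ±1, so l_f ∈ {1, 3}; with 0 ≤ l_f ≤ n_f−1 = 5, the allowed l_f values are {1, 3}.
For l_f = 1: m_f ∈ {m_i−1, m_i, m_i+1} ∩ [−1, 1] = {-1, 0, 1} → 3 states.
For l_f = 3: m_f ∈ {m_i−1, m_i, m_i+1} ∩ [−3, 3] = {-1, 0, 1} → 3 states.
Total: 6.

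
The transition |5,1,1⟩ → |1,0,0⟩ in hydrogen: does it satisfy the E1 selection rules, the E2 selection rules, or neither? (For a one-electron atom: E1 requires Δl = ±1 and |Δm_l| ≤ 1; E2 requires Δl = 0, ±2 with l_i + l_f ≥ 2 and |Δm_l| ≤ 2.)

Δl = 0 − 1 = -1; l_i + l_f = 1.
Δm_l = -1.
E1 (Δl = ±1, |Δm_l| ≤ 1): satisfied.
E2 (Δl = 0,±2, l_i+l_f ≥ 2, |Δm_l| ≤ 2): not satisfied.

E1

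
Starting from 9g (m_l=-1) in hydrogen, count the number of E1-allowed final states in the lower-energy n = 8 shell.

6

E1 requires Δl = ±1, so l_f ∈ {3, 5}; with 0 ≤ l_f ≤ n_f−1 = 7, the allowed l_f values are {3, 5}.
For l_f = 3: m_f ∈ {m_i−1, m_i, m_i+1} ∩ [−3, 3] = {-2, -1, 0} → 3 states.
For l_f = 5: m_f ∈ {m_i−1, m_i, m_i+1} ∩ [−5, 5] = {-2, -1, 0} → 3 states.
Total: 6.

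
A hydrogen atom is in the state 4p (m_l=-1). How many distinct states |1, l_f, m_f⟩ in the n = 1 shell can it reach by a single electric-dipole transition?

E1 requires Δl = ±1, so l_f ∈ {0, 2}; with 0 ≤ l_f ≤ n_f−1 = 0, the allowed l_f values are {0}.
For l_f = 0: m_f ∈ {m_i−1, m_i, m_i+1} ∩ [−0, 0] = {0} → 1 state.
Total: 1.

1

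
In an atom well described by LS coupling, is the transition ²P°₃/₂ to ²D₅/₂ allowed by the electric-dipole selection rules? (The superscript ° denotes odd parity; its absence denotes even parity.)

allowed

Parity must change: odd → even — ok.
ΔS = 0: S: 1/2 → 1/2 — ok.
ΔL = 0, ±1 (not L=0↔0): L: 1 → 2, ΔL = +1 — ok.
ΔJ = 0, ±1 (not J=0↔0): J: 3/2 → 5/2, ΔJ = +1 — ok.
All four E1 rules are satisfied.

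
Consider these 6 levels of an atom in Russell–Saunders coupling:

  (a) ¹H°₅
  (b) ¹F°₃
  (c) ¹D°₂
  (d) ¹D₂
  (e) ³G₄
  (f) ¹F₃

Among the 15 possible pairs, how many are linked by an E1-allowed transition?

4

(a)–(b): forbidden (parity, ΔL, ΔJ).
(a)–(c): forbidden (parity, ΔL, ΔJ).
(a)–(d): forbidden (ΔL, ΔJ).
(a)–(e): forbidden (ΔS).
(a)–(f): forbidden (ΔL, ΔJ).
(b)–(c): forbidden (parity).
(b)–(d): allowed.
(b)–(e): forbidden (ΔS).
(b)–(f): allowed.
(c)–(d): allowed.
(c)–(e): forbidden (ΔS, ΔL, ΔJ).
(c)–(f): allowed.
(d)–(e): forbidden (parity, ΔS, ΔL, ΔJ).
(d)–(f): forbidden (parity).
(e)–(f): forbidden (parity, ΔS).
Allowed pairs: 4 of 15.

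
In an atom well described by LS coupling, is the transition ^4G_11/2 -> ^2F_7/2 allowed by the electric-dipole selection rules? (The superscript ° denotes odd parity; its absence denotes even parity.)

Initial level: S=3/2, L=4, J=11/2, parity even. Final level: S=1/2, L=3, J=7/2, parity even.
Parity must change: even → even — fails.
ΔS = 0: S: 3/2 → 1/2 — fails.
ΔL = 0, ±1 (not L=0↔0): L: 4 → 3, ΔL = -1 — ok.
ΔJ = 0, ±1 (not J=0↔0): J: 11/2 → 7/2, ΔJ = -2 — fails.
Rule(s) violated: parity, ΔS, ΔJ.

forbidden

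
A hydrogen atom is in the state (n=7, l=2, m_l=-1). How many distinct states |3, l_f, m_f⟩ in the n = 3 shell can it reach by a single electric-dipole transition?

2

E1 requires Δl = ±1, so l_f ∈ {1, 3}; with 0 ≤ l_f ≤ n_f−1 = 2, the allowed l_f values are {1}.
For l_f = 1: m_f ∈ {m_i−1, m_i, m_i+1} ∩ [−1, 1] = {-1, 0} → 2 states.
Total: 2.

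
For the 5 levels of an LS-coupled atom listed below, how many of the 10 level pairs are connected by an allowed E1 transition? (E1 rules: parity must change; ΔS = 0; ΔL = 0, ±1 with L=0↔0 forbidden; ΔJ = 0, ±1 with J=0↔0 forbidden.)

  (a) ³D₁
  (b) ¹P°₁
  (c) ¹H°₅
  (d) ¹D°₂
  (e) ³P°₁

(a)–(b): forbidden (ΔS).
(a)–(c): forbidden (ΔS, ΔL, ΔJ).
(a)–(d): forbidden (ΔS).
(a)–(e): allowed.
(b)–(c): forbidden (parity, ΔL, ΔJ).
(b)–(d): forbidden (parity).
(b)–(e): forbidden (parity, ΔS).
(c)–(d): forbidden (parity, ΔL, ΔJ).
(c)–(e): forbidden (parity, ΔS, ΔL, ΔJ).
(d)–(e): forbidden (parity, ΔS).
Allowed pairs: 1 of 10.

1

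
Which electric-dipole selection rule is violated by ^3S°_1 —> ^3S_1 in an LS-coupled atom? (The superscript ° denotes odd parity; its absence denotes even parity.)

the L=0 ↔ L=0 exclusion

Reading off the term symbols: S 1→1, L 0→0, J 1→1, parity odd→even.
Parity must change: odd → even — ok.
ΔS = 0: S: 1 → 1 — ok.
ΔL = 0, ±1 (not L=0↔0): L: 0 → 0, ΔL = +0 — fails.
ΔJ = 0, ±1 (not J=0↔0): J: 1 → 1, ΔJ = +0 — ok.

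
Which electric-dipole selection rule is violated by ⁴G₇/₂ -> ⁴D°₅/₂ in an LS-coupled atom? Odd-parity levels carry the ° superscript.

the ΔL = 0, ±1 rule

Parity must change: even → odd — passes.
ΔS = 0: S: 3/2 → 3/2 — passes.
ΔL = 0, ±1 (not L=0↔0): L: 4 → 2, ΔL = -2 — fails.
ΔJ = 0, ±1 (not J=0↔0): J: 7/2 → 5/2, ΔJ = -1 — passes.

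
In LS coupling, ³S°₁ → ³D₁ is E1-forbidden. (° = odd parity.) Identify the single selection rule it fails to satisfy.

ΔL = 0, ±1 (not L=0↔0): L: 0 → 2, ΔL = +2 — fails.
ΔS = 0: S: 1 → 1 — passes.
Parity must change: odd → even — passes.
ΔJ = 0, ±1 (not J=0↔0): J: 1 → 1, ΔJ = +0 — passes.

the ΔL = 0, ±1 rule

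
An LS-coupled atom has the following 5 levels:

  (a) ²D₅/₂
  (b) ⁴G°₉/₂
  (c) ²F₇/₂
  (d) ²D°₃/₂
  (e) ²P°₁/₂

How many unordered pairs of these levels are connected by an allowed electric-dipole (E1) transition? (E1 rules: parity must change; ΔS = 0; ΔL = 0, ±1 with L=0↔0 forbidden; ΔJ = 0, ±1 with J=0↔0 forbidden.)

(a)–(b): forbidden (ΔS, ΔL, ΔJ).
(a)–(c): forbidden (parity).
(a)–(d): allowed.
(a)–(e): forbidden (ΔJ).
(b)–(c): forbidden (ΔS).
(b)–(d): forbidden (parity, ΔS, ΔL, ΔJ).
(b)–(e): forbidden (parity, ΔS, ΔL, ΔJ).
(c)–(d): forbidden (ΔJ).
(c)–(e): forbidden (ΔL, ΔJ).
(d)–(e): forbidden (parity).
Allowed pairs: 1 of 10.

1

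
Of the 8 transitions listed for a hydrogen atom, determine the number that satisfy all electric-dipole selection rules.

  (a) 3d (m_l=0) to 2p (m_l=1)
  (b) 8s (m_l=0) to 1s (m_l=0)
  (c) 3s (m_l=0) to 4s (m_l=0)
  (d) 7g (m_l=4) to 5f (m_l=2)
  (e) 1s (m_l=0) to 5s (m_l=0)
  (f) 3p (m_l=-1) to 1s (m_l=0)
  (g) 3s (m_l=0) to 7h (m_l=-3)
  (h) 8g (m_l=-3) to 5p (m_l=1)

2

(a) allowed
(b) forbidden — Δl = +0 (E1 requires Δl = ±1)
(c) forbidden — Δl = +0 (E1 requires Δl = ±1)
(d) forbidden — Δm_l = -2 (E1 requires Δm_l = 0, ±1)
(e) forbidden — Δl = +0 (E1 requires Δl = ±1)
(f) allowed
(g) forbidden — Δl = +5 (E1 requires Δl = ±1); Δm_l = -3 (E1 requires Δm_l = 0, ±1)
(h) forbidden — Δl = -3 (E1 requires Δl = ±1); Δm_l = +4 (E1 requires Δm_l = 0, ±1)
Total allowed: 2 of 8.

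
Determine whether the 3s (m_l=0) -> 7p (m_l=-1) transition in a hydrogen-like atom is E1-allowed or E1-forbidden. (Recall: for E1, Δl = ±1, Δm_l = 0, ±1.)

l: 0 → 1 (Δl = +1). Δl = ±1 ✓.
m_l: 0 → -1 (Δm_l = -1). |Δm_l| ≤ 1 ✓.
All E1 selection rules are satisfied.

allowed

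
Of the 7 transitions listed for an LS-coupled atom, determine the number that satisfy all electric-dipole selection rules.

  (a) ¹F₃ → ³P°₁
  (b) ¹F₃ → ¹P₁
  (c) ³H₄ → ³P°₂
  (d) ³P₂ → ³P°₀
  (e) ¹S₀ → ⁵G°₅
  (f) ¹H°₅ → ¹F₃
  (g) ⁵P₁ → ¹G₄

(a) forbidden (ΔS, ΔL, ΔJ fail)
(b) forbidden (parity, ΔL, ΔJ fail)
(c) forbidden (ΔL, ΔJ fail)
(d) forbidden (ΔJ fails)
(e) forbidden (ΔS, ΔL, ΔJ fail)
(f) forbidden (ΔL, ΔJ fail)
(g) forbidden (parity, ΔS, ΔL, ΔJ fail)
Total allowed: 0 of 7.

0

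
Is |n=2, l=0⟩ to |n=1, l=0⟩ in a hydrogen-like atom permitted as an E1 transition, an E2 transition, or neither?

Δl = 0 − 0 = +0; l_i + l_f = 0.
E1 (Δl = ±1): not satisfied.
E2 (Δl = 0,±2, l_i+l_f ≥ 2): not satisfied.

neither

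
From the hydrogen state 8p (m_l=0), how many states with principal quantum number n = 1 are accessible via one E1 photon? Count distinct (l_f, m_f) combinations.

E1 requires Δl = ±1, so l_f ∈ {0, 2}; with 0 ≤ l_f ≤ n_f−1 = 0, the allowed l_f values are {0}.
For l_f = 0: m_f ∈ {m_i−1, m_i, m_i+1} ∩ [−0, 0] = {0} → 1 state.
Total: 1.

1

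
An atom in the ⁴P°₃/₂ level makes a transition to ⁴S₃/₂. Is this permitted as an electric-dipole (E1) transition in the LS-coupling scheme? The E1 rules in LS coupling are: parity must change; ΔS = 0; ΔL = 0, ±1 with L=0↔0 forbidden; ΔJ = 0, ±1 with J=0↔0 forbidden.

Initial level: S=3/2, L=1, J=3/2, parity odd. Final level: S=3/2, L=0, J=3/2, parity even.
ΔJ = 0, ±1 (not J=0↔0): J: 3/2 → 3/2, ΔJ = +0 — ok.
Parity must change: odd → even — ok.
ΔL = 0, ±1 (not L=0↔0): L: 1 → 0, ΔL = -1 — ok.
ΔS = 0: S: 3/2 → 3/2 — ok.
All four E1 rules are satisfied.

allowed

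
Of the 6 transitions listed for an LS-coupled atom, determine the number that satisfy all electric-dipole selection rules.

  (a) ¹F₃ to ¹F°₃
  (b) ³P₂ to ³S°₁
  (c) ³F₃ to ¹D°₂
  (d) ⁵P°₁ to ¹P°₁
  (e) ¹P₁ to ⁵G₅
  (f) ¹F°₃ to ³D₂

2

(a) allowed
(b) allowed
(c) forbidden (ΔS fails)
(d) forbidden (parity, ΔS fail)
(e) forbidden (parity, ΔS, ΔL, ΔJ fail)
(f) forbidden (ΔS fails)
Total allowed: 2 of 6.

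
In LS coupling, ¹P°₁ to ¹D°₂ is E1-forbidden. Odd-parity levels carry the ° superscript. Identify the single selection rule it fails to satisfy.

parity

Parity must change: odd → odd — fails.
ΔS = 0: S: 0 → 0 — passes.
ΔL = 0, ±1 (not L=0↔0): L: 1 → 2, ΔL = +1 — passes.
ΔJ = 0, ±1 (not J=0↔0): J: 1 → 2, ΔJ = +1 — passes.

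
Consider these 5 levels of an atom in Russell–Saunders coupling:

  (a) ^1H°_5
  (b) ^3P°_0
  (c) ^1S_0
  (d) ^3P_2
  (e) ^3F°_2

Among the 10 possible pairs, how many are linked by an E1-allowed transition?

(a)–(b): forbidden (parity, ΔS, ΔL, ΔJ).
(a)–(c): forbidden (ΔL, ΔJ).
(a)–(d): forbidden (ΔS, ΔL, ΔJ).
(a)–(e): forbidden (parity, ΔS, ΔL, ΔJ).
(b)–(c): forbidden (ΔS, ΔJ).
(b)–(d): forbidden (ΔJ).
(b)–(e): forbidden (parity, ΔL, ΔJ).
(c)–(d): forbidden (parity, ΔS, ΔJ).
(c)–(e): forbidden (ΔS, ΔL, ΔJ).
(d)–(e): forbidden (ΔL).
Allowed pairs: 0 of 10.

0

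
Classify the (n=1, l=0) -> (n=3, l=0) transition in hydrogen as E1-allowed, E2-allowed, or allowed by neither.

Δl = 0 − 0 = +0; l_i + l_f = 0.
E1 (Δl = ±1): not satisfied.
E2 (Δl = 0,±2, l_i+l_f ≥ 2): not satisfied.

neither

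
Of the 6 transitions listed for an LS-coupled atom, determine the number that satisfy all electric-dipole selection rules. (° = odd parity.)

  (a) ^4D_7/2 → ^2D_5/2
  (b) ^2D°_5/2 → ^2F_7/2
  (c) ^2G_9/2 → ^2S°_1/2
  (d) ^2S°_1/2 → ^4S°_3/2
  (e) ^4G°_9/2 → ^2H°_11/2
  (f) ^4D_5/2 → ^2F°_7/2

(a) forbidden (parity, ΔS fail)
(b) allowed
(c) forbidden (ΔL, ΔJ fail)
(d) forbidden (parity, ΔS, ΔL fail)
(e) forbidden (parity, ΔS fail)
(f) forbidden (ΔS fails)
Total allowed: 1 of 6.

1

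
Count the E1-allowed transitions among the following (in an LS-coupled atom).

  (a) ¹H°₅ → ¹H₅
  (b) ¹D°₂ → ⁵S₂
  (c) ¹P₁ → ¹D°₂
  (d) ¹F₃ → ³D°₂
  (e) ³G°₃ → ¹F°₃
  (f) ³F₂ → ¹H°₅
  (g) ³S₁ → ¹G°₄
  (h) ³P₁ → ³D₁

2

(a) allowed
(b) forbidden (ΔS, ΔL fail)
(c) allowed
(d) forbidden (ΔS fails)
(e) forbidden (parity, ΔS fail)
(f) forbidden (ΔS, ΔL, ΔJ fail)
(g) forbidden (ΔS, ΔL, ΔJ fail)
(h) forbidden (parity fails)
Total allowed: 2 of 8.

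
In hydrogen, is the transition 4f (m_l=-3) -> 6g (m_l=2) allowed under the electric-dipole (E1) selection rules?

forbidden

Δl = 4 − 3 = +1; the E1 rule Δl = ±1 is passes.
Δm_l = 2 − (-3) = +5. E1 requires Δm_l = 0, ±1: fails.
The transition is electric-dipole forbidden.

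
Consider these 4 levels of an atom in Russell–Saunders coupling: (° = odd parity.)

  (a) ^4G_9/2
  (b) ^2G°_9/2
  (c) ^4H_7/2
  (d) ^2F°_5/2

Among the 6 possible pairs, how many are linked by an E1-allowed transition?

0

(a)–(b): forbidden (ΔS).
(a)–(c): forbidden (parity).
(a)–(d): forbidden (ΔS, ΔJ).
(b)–(c): forbidden (ΔS).
(b)–(d): forbidden (parity, ΔJ).
(c)–(d): forbidden (ΔS, ΔL).
Allowed pairs: 0 of 6.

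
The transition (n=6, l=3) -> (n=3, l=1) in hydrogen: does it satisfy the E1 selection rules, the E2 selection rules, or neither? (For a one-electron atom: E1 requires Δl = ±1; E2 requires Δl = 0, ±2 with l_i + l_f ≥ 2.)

Δl = 1 − 3 = -2; l_i + l_f = 4.
E1 (Δl = ±1): not satisfied.
E2 (Δl = 0,±2, l_i+l_f ≥ 2): satisfied.

E2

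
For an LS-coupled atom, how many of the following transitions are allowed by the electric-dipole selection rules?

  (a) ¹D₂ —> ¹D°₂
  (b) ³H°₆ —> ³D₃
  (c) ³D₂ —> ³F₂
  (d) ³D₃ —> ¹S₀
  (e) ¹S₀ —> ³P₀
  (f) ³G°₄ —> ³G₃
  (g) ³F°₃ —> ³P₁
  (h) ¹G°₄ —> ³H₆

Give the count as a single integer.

(a) allowed
(b) forbidden (ΔL, ΔJ fail)
(c) forbidden (parity fails)
(d) forbidden (parity, ΔS, ΔL, ΔJ fail)
(e) forbidden (parity, ΔS, ΔJ fail)
(f) allowed
(g) forbidden (ΔL, ΔJ fail)
(h) forbidden (ΔS, ΔJ fail)
Total allowed: 2 of 8.

2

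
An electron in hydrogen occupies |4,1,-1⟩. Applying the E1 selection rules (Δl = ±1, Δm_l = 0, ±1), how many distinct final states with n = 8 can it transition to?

E1 requires Δl = ±1, so l_f ∈ {0, 2}; with 0 ≤ l_f ≤ n_f−1 = 7, the allowed l_f values are {0, 2}.
For l_f = 0: m_f ∈ {m_i−1, m_i, m_i+1} ∩ [−0, 0] = {0} → 1 state.
For l_f = 2: m_f ∈ {m_i−1, m_i, m_i+1} ∩ [−2, 2] = {-2, -1, 0} → 3 states.
Total: 4.

4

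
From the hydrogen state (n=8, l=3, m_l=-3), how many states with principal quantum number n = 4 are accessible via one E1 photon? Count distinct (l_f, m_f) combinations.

E1 requires Δl = ±1, so l_f ∈ {2, 4}; with 0 ≤ l_f ≤ n_f−1 = 3, the allowed l_f values are {2}.
For l_f = 2: m_f ∈ {m_i−1, m_i, m_i+1} ∩ [−2, 2] = {-2} → 1 state.
Total: 1.

1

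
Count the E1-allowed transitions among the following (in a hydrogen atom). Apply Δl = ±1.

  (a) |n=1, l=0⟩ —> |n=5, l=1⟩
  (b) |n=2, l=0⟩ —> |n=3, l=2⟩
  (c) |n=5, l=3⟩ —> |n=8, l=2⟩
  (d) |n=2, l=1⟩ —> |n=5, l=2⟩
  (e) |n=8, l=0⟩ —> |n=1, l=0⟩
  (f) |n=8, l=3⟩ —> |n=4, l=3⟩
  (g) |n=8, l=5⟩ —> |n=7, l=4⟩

4

(a) allowed
(b) forbidden — Δl = +2 (E1 requires Δl = ±1)
(c) allowed
(d) allowed
(e) forbidden — Δl = +0 (E1 requires Δl = ±1)
(f) forbidden — Δl = +0 (E1 requires Δl = ±1)
(g) allowed
Total allowed: 4 of 7.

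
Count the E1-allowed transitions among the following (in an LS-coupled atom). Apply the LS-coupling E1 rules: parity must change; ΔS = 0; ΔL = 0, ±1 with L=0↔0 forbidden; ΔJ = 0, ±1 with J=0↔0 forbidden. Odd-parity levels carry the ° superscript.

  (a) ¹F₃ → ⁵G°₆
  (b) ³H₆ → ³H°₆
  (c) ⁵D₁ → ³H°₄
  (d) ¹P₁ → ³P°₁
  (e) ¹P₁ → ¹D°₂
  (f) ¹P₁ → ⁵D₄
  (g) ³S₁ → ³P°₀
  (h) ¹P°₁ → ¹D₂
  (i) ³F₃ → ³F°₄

(a) forbidden (ΔS, ΔJ fail)
(b) allowed
(c) forbidden (ΔS, ΔL, ΔJ fail)
(d) forbidden (ΔS fails)
(e) allowed
(f) forbidden (parity, ΔS, ΔJ fail)
(g) allowed
(h) allowed
(i) allowed
Total allowed: 5 of 9.

5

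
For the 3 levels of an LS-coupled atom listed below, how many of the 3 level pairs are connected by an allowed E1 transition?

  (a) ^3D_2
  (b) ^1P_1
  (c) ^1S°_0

1

(a)–(b): forbidden (parity, ΔS).
(a)–(c): forbidden (ΔS, ΔL, ΔJ).
(b)–(c): allowed.
Allowed pairs: 1 of 3.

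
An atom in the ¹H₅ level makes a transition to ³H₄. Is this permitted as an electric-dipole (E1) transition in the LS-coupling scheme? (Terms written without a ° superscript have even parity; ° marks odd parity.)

ΔS = 0: S: 0 → 1 — ✗.
ΔL = 0, ±1 (not L=0↔0): L: 5 → 5, ΔL = +0 — ✓.
ΔJ = 0, ±1 (not J=0↔0): J: 5 → 4, ΔJ = -1 — ✓.
Parity must change: even → even — ✗.
Rule(s) violated: parity, ΔS.

forbidden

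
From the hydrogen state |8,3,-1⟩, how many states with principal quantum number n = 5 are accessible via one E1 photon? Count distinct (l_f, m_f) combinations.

E1 requires Δl = ±1, so l_f ∈ {2, 4}; with 0 ≤ l_f ≤ n_f−1 = 4, the allowed l_f values are {2, 4}.
For l_f = 2: m_f ∈ {m_i−1, m_i, m_i+1} ∩ [−2, 2] = {-2, -1, 0} → 3 states.
For l_f = 4: m_f ∈ {m_i−1, m_i, m_i+1} ∩ [−4, 4] = {-2, -1, 0} → 3 states.
Total: 6.

6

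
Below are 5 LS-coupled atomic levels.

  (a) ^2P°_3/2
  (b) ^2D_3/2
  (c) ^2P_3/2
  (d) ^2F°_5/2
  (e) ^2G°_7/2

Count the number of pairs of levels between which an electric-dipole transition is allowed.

(a)–(b): allowed.
(a)–(c): allowed.
(a)–(d): forbidden (parity, ΔL).
(a)–(e): forbidden (parity, ΔL, ΔJ).
(b)–(c): forbidden (parity).
(b)–(d): allowed.
(b)–(e): forbidden (ΔL, ΔJ).
(c)–(d): forbidden (ΔL).
(c)–(e): forbidden (ΔL, ΔJ).
(d)–(e): forbidden (parity).
Allowed pairs: 3 of 10.

3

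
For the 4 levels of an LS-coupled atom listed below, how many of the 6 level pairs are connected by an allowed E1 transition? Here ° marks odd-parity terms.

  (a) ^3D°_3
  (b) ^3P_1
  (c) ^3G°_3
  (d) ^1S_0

(a)–(b): forbidden (ΔJ).
(a)–(c): forbidden (parity, ΔL).
(a)–(d): forbidden (ΔS, ΔL, ΔJ).
(b)–(c): forbidden (ΔL, ΔJ).
(b)–(d): forbidden (parity, ΔS).
(c)–(d): forbidden (ΔS, ΔL, ΔJ).
Allowed pairs: 0 of 6.

0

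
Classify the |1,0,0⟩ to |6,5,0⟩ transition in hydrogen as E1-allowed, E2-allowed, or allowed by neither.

neither

Δl = 5 − 0 = +5; l_i + l_f = 5.
Δm_l = +0.
E1 (Δl = ±1, |Δm_l| ≤ 1): not satisfied.
E2 (Δl = 0,±2, l_i+l_f ≥ 2, |Δm_l| ≤ 2): not satisfied.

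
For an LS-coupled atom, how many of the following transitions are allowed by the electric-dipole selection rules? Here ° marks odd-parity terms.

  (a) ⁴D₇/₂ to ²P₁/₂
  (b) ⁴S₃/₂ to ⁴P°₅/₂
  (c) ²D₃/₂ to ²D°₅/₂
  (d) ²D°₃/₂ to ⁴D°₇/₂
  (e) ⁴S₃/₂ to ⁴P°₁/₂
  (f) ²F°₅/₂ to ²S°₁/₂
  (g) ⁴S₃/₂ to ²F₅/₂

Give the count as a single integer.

(a) forbidden (parity, ΔS, ΔJ fail)
(b) allowed
(c) allowed
(d) forbidden (parity, ΔS, ΔJ fail)
(e) allowed
(f) forbidden (parity, ΔL, ΔJ fail)
(g) forbidden (parity, ΔS, ΔL fail)
Total allowed: 3 of 7.

3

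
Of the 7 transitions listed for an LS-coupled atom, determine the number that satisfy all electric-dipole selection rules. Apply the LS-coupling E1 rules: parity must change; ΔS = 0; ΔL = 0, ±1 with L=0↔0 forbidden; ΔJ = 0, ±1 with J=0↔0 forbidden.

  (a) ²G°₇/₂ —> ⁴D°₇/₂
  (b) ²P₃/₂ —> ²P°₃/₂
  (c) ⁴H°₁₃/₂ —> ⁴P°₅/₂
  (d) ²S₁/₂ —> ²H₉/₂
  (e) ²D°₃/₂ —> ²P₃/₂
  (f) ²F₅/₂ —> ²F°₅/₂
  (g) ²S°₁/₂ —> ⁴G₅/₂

3

(a) forbidden (parity, ΔS, ΔL fail)
(b) allowed
(c) forbidden (parity, ΔL, ΔJ fail)
(d) forbidden (parity, ΔL, ΔJ fail)
(e) allowed
(f) allowed
(g) forbidden (ΔS, ΔL, ΔJ fail)
Total allowed: 3 of 7.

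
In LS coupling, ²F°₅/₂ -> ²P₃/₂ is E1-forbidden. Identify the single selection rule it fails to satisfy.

the ΔL = 0, ±1 rule

ΔL = 0, ±1 (not L=0↔0): L: 3 → 1, ΔL = -2 — fails.
Parity must change: odd → even — passes.
ΔS = 0: S: 1/2 → 1/2 — passes.
ΔJ = 0, ±1 (not J=0↔0): J: 5/2 → 3/2, ΔJ = -1 — passes.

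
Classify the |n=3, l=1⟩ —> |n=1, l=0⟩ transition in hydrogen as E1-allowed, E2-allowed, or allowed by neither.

Δl = 0 − 1 = -1; l_i + l_f = 1.
E1 (Δl = ±1): satisfied.
E2 (Δl = 0,±2, l_i+l_f ≥ 2): not satisfied.

E1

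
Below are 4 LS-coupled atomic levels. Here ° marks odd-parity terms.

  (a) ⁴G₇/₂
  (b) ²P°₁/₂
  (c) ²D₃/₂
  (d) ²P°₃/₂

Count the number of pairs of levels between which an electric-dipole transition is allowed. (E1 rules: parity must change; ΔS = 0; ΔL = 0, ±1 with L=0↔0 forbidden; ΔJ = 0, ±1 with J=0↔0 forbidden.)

2

(a)–(b): forbidden (ΔS, ΔL, ΔJ).
(a)–(c): forbidden (parity, ΔS, ΔL, ΔJ).
(a)–(d): forbidden (ΔS, ΔL, ΔJ).
(b)–(c): allowed.
(b)–(d): forbidden (parity).
(c)–(d): allowed.
Allowed pairs: 2 of 6.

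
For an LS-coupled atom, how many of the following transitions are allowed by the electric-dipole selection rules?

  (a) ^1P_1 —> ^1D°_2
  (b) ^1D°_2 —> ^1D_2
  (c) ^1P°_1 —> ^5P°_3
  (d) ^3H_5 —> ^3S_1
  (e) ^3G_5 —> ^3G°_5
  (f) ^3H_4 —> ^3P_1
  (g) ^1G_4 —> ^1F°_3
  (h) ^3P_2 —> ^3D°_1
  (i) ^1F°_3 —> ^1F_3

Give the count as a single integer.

(a) allowed
(b) allowed
(c) forbidden (parity, ΔS, ΔJ fail)
(d) forbidden (parity, ΔL, ΔJ fail)
(e) allowed
(f) forbidden (parity, ΔL, ΔJ fail)
(g) allowed
(h) allowed
(i) allowed
Total allowed: 6 of 9.

6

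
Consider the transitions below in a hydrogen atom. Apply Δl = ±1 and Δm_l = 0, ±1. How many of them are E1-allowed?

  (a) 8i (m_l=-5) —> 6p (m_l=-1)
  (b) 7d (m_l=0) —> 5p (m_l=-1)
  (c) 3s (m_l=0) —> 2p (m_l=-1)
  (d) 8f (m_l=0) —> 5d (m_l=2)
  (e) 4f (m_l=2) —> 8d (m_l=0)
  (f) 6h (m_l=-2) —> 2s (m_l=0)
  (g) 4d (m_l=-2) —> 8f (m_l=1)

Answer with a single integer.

2

(a) forbidden — Δl = -5 (E1 requires Δl = ±1); Δm_l = +4 (E1 requires Δm_l = 0, ±1)
(b) allowed
(c) allowed
(d) forbidden — Δm_l = +2 (E1 requires Δm_l = 0, ±1)
(e) forbidden — Δm_l = -2 (E1 requires Δm_l = 0, ±1)
(f) forbidden — Δl = -5 (E1 requires Δl = ±1); Δm_l = +2 (E1 requires Δm_l = 0, ±1)
(g) forbidden — Δm_l = +3 (E1 requires Δm_l = 0, ±1)
Total allowed: 2 of 7.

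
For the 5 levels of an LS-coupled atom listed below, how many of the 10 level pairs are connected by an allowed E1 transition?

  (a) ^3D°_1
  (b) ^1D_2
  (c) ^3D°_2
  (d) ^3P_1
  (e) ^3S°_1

3

(a)–(b): forbidden (ΔS).
(a)–(c): forbidden (parity).
(a)–(d): allowed.
(a)–(e): forbidden (parity, ΔL).
(b)–(c): forbidden (ΔS).
(b)–(d): forbidden (parity, ΔS).
(b)–(e): forbidden (ΔS, ΔL).
(c)–(d): allowed.
(c)–(e): forbidden (parity, ΔL).
(d)–(e): allowed.
Allowed pairs: 3 of 10.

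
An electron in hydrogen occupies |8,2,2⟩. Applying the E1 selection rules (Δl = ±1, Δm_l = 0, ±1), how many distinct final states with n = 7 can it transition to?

E1 requires Δl = ±1, so l_f ∈ {1, 3}; with 0 ≤ l_f ≤ n_f−1 = 6, the allowed l_f values are {1, 3}.
For l_f = 1: m_f ∈ {m_i−1, m_i, m_i+1} ∩ [−1, 1] = {1} → 1 state.
For l_f = 3: m_f ∈ {m_i−1, m_i, m_i+1} ∩ [−3, 3] = {1, 2, 3} → 3 states.
Total: 4.

4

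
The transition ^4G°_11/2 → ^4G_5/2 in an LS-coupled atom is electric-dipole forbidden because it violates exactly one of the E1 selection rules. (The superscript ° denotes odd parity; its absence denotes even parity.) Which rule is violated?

Parity must change: odd → even — ok.
ΔS = 0: S: 3/2 → 3/2 — ok.
ΔL = 0, ±1 (not L=0↔0): L: 4 → 4, ΔL = +0 — ok.
ΔJ = 0, ±1 (not J=0↔0): J: 11/2 → 5/2, ΔJ = -3 — fails.

the ΔJ = 0, ±1 rule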